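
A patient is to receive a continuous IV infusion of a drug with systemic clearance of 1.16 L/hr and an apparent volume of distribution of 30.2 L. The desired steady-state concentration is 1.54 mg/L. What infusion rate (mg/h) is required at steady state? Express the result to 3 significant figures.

Maintenance depends on clearance, not Vd — rate in must match rate out.
R₀ = 1.160 × 1.54 = 1.786 mg/h

1.79 mg/h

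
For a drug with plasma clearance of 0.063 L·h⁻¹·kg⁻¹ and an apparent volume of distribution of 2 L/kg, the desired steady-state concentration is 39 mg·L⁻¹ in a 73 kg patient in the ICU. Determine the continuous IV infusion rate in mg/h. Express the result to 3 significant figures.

CL = 0.063 L·h⁻¹·kg⁻¹ × 73 kg = 4.599 L/h
Infusion rate = CL · Css = 4.599 L/h × 39 mg/L = 179.4 mg/h

179 mg/h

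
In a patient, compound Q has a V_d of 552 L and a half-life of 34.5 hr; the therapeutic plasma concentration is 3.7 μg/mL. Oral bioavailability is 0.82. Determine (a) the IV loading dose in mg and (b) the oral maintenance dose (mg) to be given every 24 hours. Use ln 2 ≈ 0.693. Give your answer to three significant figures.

LD = Vd × C = 552.0 × 3.7 = 2042 mg
CL = 0.693 × Vd / t½ = 0.693 × 552.0 / 34.5 = 11.09 L/h
D = CL × Css × τ / F = 11.09 × 3.7 × 24 / 0.82 = 1201 mg

(a) 2040 mg; (b) 1200 mg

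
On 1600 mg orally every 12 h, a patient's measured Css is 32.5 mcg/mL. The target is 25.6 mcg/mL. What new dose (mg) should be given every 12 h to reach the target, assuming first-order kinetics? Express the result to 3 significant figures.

1260 mg

With linear kinetics, Css is proportional to dose rate (D/τ) at fixed clearance.
D₂ = D₁ × (Css,target / Css,current) = 1600 × 25.6/32.5 = 1260 mg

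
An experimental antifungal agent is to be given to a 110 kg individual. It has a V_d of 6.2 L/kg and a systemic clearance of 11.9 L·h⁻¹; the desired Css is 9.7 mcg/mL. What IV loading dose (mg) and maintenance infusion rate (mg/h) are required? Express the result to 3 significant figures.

(a) 6620 mg; (b) 115 mg/h

Total Vd = 6.2 × 110 = 682.0 L
Loading dose = Vd × C = 682.0 × 9.7 = 6615 mg
Maintenance: replace elimination → rate = CL × Css = 11.90 × 9.7 = 115.4 mg/h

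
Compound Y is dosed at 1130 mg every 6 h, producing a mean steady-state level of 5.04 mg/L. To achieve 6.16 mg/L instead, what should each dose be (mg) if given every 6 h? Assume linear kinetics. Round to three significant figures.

1380 mg

With linear kinetics, Css is proportional to dose rate (D/τ) at fixed clearance.
D₂ = D₁ × (Css,target / Css,current) = 1130 × 6.16/5.04 = 1381 mg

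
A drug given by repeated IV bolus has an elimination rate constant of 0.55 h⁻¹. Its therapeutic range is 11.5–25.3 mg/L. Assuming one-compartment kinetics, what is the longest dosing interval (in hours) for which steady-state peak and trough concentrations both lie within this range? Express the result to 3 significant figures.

1.43 h

Between IV bolus doses, concentration decays as C = C₀·e^(−kτ), so C_peak/C_trough = e^(kτ).
τ_max = ln(C_peak/C_trough) / k = ln(25.3/11.5) / 0.5500 = 0.7885 / 0.5500 = 1.434 h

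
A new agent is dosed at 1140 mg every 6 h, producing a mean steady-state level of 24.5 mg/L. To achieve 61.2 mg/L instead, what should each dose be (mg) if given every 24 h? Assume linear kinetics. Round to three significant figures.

11400 mg

With linear kinetics, Css is proportional to dose rate (D/τ) at fixed clearance.
D₂ = D₁ × (Css,target / Css,current) × (τ₂/τ₁) = 1140 × (61.2/24.5) × (24/6) = 11390 mg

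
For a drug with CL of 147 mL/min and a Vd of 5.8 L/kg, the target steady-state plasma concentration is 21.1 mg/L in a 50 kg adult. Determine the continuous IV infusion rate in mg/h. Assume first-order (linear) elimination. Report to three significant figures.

CL = 147 mL/min = 147 × 0.06 = 8.820 L/h
At steady state, infusion rate equals elimination rate: rate in = CL × Css.
Rate = CL × Css = 8.820 × 21.1 = 186.1 mg/h

186 mg/h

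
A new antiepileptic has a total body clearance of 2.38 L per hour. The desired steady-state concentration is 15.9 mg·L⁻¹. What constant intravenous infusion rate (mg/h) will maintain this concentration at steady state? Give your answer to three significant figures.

At steady state, infusion rate equals elimination rate: rate in = CL × Css.
Rate = CL × Css = 2.380 × 15.9 = 37.84 mg/h

37.8 mg/h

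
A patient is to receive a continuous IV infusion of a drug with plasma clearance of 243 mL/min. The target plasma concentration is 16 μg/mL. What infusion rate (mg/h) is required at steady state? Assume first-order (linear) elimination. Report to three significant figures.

233 mg/h

Convert clearance: 243 mL/min × 60 min/h ÷ 1000 mL/L = 14.58 L/h
R₀ = 14.58 × 16 = 233.3 mg/h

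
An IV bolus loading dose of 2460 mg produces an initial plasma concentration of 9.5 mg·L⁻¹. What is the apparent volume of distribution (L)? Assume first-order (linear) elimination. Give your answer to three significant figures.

259 L

Immediately after an IV bolus, C₀ = Dose / Vd, so Vd = Dose / C₀.
Vd = 2460 / 9.5 = 258.9 L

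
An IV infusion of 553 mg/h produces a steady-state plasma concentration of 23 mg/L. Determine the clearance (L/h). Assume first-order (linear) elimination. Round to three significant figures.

At steady state, infusion rate = CL × Css, so CL = rate / Css.
CL = 553 / 23 = 24.04 L/h

24.0 L/h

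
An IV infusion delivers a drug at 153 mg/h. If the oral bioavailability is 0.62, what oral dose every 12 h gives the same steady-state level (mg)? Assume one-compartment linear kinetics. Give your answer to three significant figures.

To maintain the same Css, the systemic dosing rate must be unchanged: F·D/τ = infusion rate.
D = rate × τ / F = 153 × 12 / 0.62 = 2961 mg

2960 mg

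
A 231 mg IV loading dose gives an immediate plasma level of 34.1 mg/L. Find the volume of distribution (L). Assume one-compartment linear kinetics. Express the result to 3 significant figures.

6.77 L

Immediately after an IV bolus, C₀ = Dose / Vd, so Vd = Dose / C₀.
Vd = 231 / 34.1 = 6.774 L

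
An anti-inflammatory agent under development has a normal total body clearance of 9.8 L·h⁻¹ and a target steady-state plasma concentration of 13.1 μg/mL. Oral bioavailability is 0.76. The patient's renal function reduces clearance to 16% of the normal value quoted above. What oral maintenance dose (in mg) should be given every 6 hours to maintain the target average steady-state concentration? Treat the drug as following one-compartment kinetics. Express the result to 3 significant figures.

162 mg

Patient clearance = 0.16 × 9.800 = 1.568 L/h
D = CL × Css × τ / F = 1.568 × 13.1 × 6 / 0.76 = 162.2 mg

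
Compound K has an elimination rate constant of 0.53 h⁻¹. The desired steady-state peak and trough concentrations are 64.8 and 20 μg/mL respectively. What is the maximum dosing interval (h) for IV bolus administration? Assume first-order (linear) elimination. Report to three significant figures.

2.22 h

Between IV bolus doses, concentration decays as C = C₀·e^(−kτ), so C_peak/C_trough = e^(kτ).
τ_max = ln(C_peak/C_trough) / k = ln(64.8/20) / 0.5300 = 1.176 / 0.5300 = 2.219 h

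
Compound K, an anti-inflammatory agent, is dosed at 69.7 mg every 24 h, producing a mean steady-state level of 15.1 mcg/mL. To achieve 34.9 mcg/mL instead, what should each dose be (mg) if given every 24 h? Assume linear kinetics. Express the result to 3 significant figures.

With linear kinetics, Css is proportional to dose rate (D/τ) at fixed clearance.
D₂ = D₁ × (Css,target / Css,current) = 69.7 × 34.9/15.1 = 161.1 mg

161 mg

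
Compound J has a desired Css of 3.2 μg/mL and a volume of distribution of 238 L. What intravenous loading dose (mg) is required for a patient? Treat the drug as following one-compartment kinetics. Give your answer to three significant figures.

LD = Vd × C = 238.0 × 3.200 = 761.6 mg

762 mg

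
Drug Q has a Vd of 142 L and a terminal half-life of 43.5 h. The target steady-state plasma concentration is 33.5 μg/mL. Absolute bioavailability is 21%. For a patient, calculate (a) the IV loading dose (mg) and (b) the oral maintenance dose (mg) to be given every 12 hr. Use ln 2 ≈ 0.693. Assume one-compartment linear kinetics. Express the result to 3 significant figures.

LD = Vd × C = 142.0 × 33.5 = 4757 mg
CL = 0.693 × Vd / t½ = 0.693 × 142.0 / 43.5 = 2.262 L/h
D = CL × Css × τ / F = 2.262 × 33.5 × 12 / 0.21 = 4330 mg

(a) 4760 mg; (b) 4330 mg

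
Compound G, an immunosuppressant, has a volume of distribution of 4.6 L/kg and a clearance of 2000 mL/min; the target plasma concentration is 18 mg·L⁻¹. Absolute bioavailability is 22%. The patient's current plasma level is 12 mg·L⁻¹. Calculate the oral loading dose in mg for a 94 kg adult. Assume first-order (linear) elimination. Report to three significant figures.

11800 mg

Total Vd = 4.6 × 94 = 432.4 L
The loading dose fills Vd to the target concentration; clearance is irrelevant here.
Concentration deficit ΔC = 18 − 12 = 6.000 mg/L
LD = Vd × ΔC / F = 432.4 × 6.000 / 0.22 = 11790 mg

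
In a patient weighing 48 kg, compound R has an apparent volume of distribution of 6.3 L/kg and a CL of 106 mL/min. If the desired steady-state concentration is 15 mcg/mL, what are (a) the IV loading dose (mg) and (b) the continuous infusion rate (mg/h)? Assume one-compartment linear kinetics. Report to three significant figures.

Vd = 6.3 L/kg × 48 kg = 302.4 L
Loading dose = Vd × C = 302.4 × 15 = 4536 mg
CL = 106 mL/min × 60/1000 = 6.360 L/h
Infusion rate = 6.360 L/h × 15 mg/L = 95.40 mg/h

(a) 4540 mg; (b) 95.4 mg/h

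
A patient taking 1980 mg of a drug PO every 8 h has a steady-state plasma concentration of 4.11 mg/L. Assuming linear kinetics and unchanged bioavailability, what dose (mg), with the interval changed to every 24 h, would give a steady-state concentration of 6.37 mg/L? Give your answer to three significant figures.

9210 mg

For first-order elimination, Css ∝ F·D/(CL·τ); F and CL are unchanged, so Css ∝ D/τ.
D₂ = D₁ × (Css,target / Css,current) × (τ₂/τ₁) = 1980 × (6.37/4.11) × (24/8) = 9206 mg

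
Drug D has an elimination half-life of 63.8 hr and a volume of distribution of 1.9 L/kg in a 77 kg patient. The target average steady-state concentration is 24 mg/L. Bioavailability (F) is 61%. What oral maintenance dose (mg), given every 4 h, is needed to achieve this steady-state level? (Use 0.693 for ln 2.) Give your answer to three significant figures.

Vd(total) = 77 kg × 1.9 L/kg = 146.3 L
CL = 0.693 × Vd / t½ = 0.693 × 146.3 / 63.8 = 1.589 L/h
D = CL × Css × τ / F = 1.589 × 24 × 4 / 0.61 = 250.1 mg

250 mg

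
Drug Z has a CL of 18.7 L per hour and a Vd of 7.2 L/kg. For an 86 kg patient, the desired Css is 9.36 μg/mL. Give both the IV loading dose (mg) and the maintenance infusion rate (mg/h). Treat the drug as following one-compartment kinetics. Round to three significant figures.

Vd(total) = 86 kg × 7.2 L/kg = 619.2 L
LD = Vd · C_target = 619.2 × 9.36 = 5796 mg
Maintenance: replace elimination → rate = CL × Css = 18.70 × 9.36 = 175.0 mg/h

(a) 5800 mg; (b) 175 mg/h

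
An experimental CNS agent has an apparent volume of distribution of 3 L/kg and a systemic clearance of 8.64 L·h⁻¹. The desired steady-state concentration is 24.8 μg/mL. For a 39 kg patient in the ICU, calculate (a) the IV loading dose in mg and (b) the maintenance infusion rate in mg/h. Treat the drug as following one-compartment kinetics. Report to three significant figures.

(a) 2900 mg; (b) 214 mg/h

Vd(total) = 39 kg × 3 L/kg = 117.0 L
LD = Vd · C_target = 117.0 × 24.8 = 2902 mg
Maintenance: replace elimination → rate = CL × Css = 8.640 × 24.8 = 214.3 mg/h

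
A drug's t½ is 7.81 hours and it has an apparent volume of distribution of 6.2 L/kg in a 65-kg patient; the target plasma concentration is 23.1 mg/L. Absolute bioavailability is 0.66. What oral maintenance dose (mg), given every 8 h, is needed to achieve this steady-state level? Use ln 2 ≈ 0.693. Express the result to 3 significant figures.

Total Vd = 6.2 × 65 = 403.0 L
k = 0.693/7.81 = 0.08873 h⁻¹, so CL = k·Vd = 0.08873 × 403.0 = 35.76 L/h
D = CL × Css × τ / F = 35.76 × 23.1 × 8 / 0.66 = 10010 mg

10000 mg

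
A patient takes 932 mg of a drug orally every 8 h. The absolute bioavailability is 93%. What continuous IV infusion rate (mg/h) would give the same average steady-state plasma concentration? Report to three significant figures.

108 mg/h

Equivalent systemic input: infusion rate = F·D/τ.
Rate = 0.93 × 932 / 8 = 108.3 mg/h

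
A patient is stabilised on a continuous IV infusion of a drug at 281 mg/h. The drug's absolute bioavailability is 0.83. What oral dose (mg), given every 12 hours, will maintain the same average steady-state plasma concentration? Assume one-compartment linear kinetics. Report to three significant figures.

To maintain the same Css, the systemic dosing rate must be unchanged: F·D/τ = infusion rate.
D = rate × τ / F = 281 × 12 / 0.83 = 4063 mg

4060 mg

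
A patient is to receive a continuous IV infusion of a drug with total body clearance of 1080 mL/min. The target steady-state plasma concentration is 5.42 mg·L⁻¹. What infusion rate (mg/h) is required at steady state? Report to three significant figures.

351 mg/h

CL = 1080 mL/min = 1080 × 0.06 = 64.80 L/h
R₀ = 64.80 × 5.42 = 351.2 mg/h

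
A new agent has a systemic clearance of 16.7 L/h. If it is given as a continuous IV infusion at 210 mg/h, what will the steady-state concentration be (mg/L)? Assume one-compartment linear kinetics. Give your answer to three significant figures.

Css = rate / CL = 210 / 16.70 = 12.57 mg/L

12.6 mg/L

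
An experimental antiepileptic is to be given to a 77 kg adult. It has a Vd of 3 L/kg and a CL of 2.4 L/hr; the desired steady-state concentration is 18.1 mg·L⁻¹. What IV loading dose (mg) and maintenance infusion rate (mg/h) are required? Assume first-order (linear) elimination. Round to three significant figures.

(a) 4180 mg; (b) 43.4 mg/h

Total Vd = 3 × 77 = 231.0 L
Loading: fill Vd to C_target → 231.0 L × 18.1 mg/L = 4181 mg
Maintenance: replace elimination → rate = CL × Css = 2.400 × 18.1 = 43.44 mg/h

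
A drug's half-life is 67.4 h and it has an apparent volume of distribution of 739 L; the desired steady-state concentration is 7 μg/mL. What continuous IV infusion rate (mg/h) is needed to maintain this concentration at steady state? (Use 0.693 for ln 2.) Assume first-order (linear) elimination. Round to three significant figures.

53.2 mg/h

CL = ln 2 · Vd / t½ = 0.693 × 739.0 / 67.4 = 7.598 L/h
Infusion rate = CL × Css = 7.598 × 7 = 53.19 mg/h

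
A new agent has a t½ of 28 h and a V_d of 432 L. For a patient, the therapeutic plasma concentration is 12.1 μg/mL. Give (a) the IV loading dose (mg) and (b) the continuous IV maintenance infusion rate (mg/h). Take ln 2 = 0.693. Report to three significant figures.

LD = Vd × C = 432.0 × 12.1 = 5227 mg
CL = 0.693 × Vd / t½ = 0.693 × 432.0 / 28 = 10.69 L/h
Infusion rate = CL × Css = 10.69 × 12.1 = 129.3 mg/h

(a) 5230 mg; (b) 129 mg/h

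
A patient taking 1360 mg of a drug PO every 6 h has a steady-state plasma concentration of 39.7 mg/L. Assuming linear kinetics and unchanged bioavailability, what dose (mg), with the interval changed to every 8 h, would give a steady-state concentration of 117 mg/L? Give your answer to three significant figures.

5340 mg

With linear kinetics, Css is proportional to dose rate (D/τ) at fixed clearance.
D₂ = D₁ × (Css,target / Css,current) × (τ₂/τ₁) = 1360 × (117/39.7) × (8/6) = 5344 mg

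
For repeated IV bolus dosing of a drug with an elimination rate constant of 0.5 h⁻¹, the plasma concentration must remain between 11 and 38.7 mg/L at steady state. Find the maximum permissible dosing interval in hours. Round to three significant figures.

2.52 h

Between IV bolus doses, concentration decays as C = C₀·e^(−kτ), so C_peak/C_trough = e^(kτ).
τ_max = ln(C_peak/C_trough) / k = ln(38.7/11) / 0.5000 = 1.258 / 0.5000 = 2.516 h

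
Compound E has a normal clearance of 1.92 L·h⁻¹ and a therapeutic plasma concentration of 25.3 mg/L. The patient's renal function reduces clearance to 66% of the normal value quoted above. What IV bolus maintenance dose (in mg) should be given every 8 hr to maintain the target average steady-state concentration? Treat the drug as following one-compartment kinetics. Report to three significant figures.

256 mg

Patient clearance = 0.66 × 1.920 = 1.267 L/h
D = CL × Css × τ = 1.267 × 25.3 × 8 = 256.4 mg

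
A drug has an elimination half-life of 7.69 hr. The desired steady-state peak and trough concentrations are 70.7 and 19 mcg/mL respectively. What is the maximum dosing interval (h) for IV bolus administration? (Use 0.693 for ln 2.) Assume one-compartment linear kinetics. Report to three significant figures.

k = 0.693 / t½ = 0.693 / 7.69 = 0.09012 h⁻¹
Between IV bolus doses, concentration decays as C = C₀·e^(−kτ), so C_peak/C_trough = e^(kτ).
τ_max = ln(C_peak/C_trough) / k = ln(70.7/19) / 0.09012 = 1.314 / 0.09012 = 14.58 h

14.6 h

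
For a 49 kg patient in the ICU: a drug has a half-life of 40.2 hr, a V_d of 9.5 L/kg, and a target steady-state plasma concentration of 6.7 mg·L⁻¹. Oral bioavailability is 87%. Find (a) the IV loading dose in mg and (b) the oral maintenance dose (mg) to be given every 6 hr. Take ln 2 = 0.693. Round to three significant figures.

(a) 3120 mg; (b) 371 mg

Vd(total) = 49 kg × 9.5 L/kg = 465.5 L
LD = Vd × C = 465.5 × 6.7 = 3119 mg
CL = 0.693 × Vd / t½ = 0.693 × 465.5 / 40.2 = 8.025 L/h
D = CL × Css × τ / F = 8.025 × 6.7 × 6 / 0.87 = 370.8 mg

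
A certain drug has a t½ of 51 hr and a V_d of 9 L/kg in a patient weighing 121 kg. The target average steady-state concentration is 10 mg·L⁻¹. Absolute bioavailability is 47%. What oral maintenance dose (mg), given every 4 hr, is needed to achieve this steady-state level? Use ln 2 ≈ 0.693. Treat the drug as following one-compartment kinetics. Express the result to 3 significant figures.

Vd(total) = 121 kg × 9 L/kg = 1089 L
k = 0.693/51 = 0.01359 h⁻¹, so CL = k·Vd = 0.01359 × 1089 = 14.80 L/h
D = CL × Css × τ / F = 14.80 × 10 × 4 / 0.47 = 1260 mg

1260 mg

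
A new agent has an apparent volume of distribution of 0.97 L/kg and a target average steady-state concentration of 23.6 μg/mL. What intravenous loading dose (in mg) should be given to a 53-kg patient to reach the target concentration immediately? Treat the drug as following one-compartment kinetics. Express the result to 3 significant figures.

1210 mg

Total Vd = 0.97 × 53 = 51.41 L
The loading dose fills Vd to the target concentration.
LD = Vd × C = 51.41 × 23.60 = 1213 mg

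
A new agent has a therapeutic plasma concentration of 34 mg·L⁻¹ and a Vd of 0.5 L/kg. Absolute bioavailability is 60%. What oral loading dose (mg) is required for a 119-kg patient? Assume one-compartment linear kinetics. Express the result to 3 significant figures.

Total Vd = 0.5 × 119 = 59.50 L
LD = Vd × C / F = 59.50 × 34.00 / 0.6 = 3372 mg

3370 mg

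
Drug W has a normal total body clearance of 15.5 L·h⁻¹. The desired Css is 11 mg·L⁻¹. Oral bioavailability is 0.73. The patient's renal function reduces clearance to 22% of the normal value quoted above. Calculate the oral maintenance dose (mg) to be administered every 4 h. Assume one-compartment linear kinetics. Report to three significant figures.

Patient clearance = 0.22 × 15.50 = 3.410 L/h
D = CL × Css × τ / F = 3.410 × 11 × 4 / 0.73 = 205.5 mg

206 mg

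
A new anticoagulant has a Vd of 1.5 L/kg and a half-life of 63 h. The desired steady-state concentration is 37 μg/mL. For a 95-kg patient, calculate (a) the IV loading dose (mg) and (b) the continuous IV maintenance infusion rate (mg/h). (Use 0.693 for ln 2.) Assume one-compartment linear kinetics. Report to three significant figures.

Vd(total) = 95 kg × 1.5 L/kg = 142.5 L
LD = Vd × C = 142.5 × 37 = 5273 mg
CL = 0.693 × Vd / t½ = 0.693 × 142.5 / 63 = 1.568 L/h
Infusion rate = CL × Css = 1.568 × 37 = 58.02 mg/h

(a) 5270 mg; (b) 58.0 mg/h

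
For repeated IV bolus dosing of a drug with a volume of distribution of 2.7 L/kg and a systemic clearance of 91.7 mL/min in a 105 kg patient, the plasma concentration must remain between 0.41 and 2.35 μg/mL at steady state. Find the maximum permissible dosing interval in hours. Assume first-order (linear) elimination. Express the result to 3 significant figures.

Total Vd = 2.7 × 105 = 283.5 L
Convert clearance: 91.7 mL/min × 60 min/h ÷ 1000 mL/L = 5.502 L/h
k = CL / Vd = 5.502 / 283.5 = 0.01941 h⁻¹
Between IV bolus doses, concentration decays as C = C₀·e^(−kτ), so C_peak/C_trough = e^(kτ).
τ_max = ln(C_peak/C_trough) / k = ln(2.35/0.41) / 0.01941 = 1.746 / 0.01941 = 89.95 h

90.0 h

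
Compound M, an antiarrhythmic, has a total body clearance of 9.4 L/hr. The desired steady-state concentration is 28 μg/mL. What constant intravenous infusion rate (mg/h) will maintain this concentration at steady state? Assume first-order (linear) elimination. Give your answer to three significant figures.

263 mg/h

R₀ = 9.400 × 28 = 263.2 mg/h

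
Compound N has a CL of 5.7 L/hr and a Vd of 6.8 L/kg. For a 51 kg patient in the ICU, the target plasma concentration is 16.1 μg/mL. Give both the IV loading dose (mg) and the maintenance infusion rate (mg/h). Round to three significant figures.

(a) 5580 mg; (b) 91.8 mg/h

Vd(total) = 51 kg × 6.8 L/kg = 346.8 L
LD = Vd · C_target = 346.8 × 16.1 = 5583 mg
Maintenance infusion rate = CL × Css = 5.700 × 16.1 = 91.77 mg/h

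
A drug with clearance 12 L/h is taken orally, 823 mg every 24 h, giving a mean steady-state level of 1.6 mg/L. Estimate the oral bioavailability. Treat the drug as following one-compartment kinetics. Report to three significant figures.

F·D/τ = CL·Css at steady state → F = CL·Css·τ / D.
F = 12 × 1.6 × 24 / 823 = 0.560

0.560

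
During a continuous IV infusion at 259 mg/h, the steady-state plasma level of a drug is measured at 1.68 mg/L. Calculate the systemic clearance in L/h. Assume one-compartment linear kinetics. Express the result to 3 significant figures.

At steady state, infusion rate = CL × Css, so CL = rate / Css.
CL = 259 / 1.68 = 154.2 L/h

154 L/h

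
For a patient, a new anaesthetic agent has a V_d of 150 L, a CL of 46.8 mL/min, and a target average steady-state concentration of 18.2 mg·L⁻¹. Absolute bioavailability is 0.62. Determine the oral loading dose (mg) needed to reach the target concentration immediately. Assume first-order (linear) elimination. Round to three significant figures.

4400 mg

LD = Vd × C / F = 150.0 × 18.20 / 0.62 = 4403 mg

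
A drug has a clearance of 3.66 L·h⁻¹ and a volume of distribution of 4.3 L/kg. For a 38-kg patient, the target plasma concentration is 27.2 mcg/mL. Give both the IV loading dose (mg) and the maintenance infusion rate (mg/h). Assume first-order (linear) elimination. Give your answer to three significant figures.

(a) 4440 mg; (b) 99.6 mg/h

Total Vd = 4.3 × 38 = 163.4 L
LD = Vd · C_target = 163.4 × 27.2 = 4444 mg
Infusion rate = 3.660 L/h × 27.2 mg/L = 99.55 mg/h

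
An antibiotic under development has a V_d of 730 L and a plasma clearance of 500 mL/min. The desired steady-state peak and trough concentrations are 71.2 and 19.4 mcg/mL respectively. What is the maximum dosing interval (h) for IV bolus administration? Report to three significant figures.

CL = 500 mL/min × 60/1000 = 30.00 L/h
k = CL / Vd = 30.00 / 730.0 = 0.04110 h⁻¹
Between IV bolus doses, concentration decays as C = C₀·e^(−kτ), so C_peak/C_trough = e^(kτ).
τ_max = ln(C_peak/C_trough) / k = ln(71.2/19.4) / 0.04110 = 1.300 / 0.04110 = 31.63 h

31.6 h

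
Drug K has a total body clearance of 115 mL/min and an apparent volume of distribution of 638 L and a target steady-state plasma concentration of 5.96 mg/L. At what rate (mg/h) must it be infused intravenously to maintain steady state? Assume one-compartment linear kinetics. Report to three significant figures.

CL = 115 mL/min × 60/1000 = 6.900 L/h
R₀ = 6.900 × 5.96 = 41.12 mg/h

41.1 mg/h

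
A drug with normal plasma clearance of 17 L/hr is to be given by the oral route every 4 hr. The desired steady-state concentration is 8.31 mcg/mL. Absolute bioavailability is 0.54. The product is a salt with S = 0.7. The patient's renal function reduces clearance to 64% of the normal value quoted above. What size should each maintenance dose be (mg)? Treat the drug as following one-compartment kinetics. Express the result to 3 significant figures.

Patient clearance = 0.64 × 17.00 = 10.88 L/h
D = CL × Css × τ / F / S = 10.88 × 8.31 × 4 / 0.54 / 0.7 = 956.7 mg

957 mg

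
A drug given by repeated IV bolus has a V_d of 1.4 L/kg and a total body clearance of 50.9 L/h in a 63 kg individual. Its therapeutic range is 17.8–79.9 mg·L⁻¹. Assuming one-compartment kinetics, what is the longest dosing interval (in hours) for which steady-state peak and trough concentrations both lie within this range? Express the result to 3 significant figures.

Vd = 1.4 L/kg × 63 kg = 88.20 L
k = CL / Vd = 50.90 / 88.20 = 0.5771 h⁻¹
Between IV bolus doses, concentration decays as C = C₀·e^(−kτ), so C_peak/C_trough = e^(kτ).
τ_max = ln(C_peak/C_trough) / k = ln(79.9/17.8) / 0.5771 = 1.502 / 0.5771 = 2.603 h

2.60 h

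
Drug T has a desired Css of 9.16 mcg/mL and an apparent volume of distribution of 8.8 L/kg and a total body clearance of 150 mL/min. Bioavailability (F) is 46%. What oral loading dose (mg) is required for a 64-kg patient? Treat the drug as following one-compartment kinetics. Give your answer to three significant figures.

11200 mg

Total Vd = 8.8 × 64 = 563.2 L
LD is governed by Vd — clearance does not enter the loading-dose calculation.
LD = Vd × C / F = 563.2 × 9.160 / 0.46 = 11220 mg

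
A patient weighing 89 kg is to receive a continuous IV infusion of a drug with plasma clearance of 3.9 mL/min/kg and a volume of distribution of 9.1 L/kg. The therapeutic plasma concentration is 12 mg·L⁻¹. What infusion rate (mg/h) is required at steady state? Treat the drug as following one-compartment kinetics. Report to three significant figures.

CL = 3.9 mL/min/kg × 89 kg = 347.1 mL/min = 347.1 × 60/1000 = 20.83 L/h
Maintenance depends on clearance, not Vd — rate in must match rate out.
R₀ = 20.83 × 12 = 250.0 mg/h

250 mg/h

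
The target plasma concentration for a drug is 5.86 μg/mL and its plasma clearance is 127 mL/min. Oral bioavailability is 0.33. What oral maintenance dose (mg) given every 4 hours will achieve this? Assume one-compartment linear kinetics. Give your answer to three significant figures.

541 mg

CL = 127 mL/min = 127 × 0.06 = 7.620 L/h
D = CL × Css × τ / F = 7.620 × 5.86 × 4 / 0.33 = 541.3 mg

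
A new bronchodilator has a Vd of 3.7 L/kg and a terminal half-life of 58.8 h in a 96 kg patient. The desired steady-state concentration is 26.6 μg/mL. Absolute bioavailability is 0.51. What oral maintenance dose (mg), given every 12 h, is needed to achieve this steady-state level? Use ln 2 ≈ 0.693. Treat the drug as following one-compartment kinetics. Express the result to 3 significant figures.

2620 mg

Vd = 3.7 L/kg × 96 kg = 355.2 L
CL = 0.693 × Vd / t½ = 0.693 × 355.2 / 58.8 = 4.186 L/h
D = CL × Css × τ / F = 4.186 × 26.6 × 12 / 0.51 = 2620 mg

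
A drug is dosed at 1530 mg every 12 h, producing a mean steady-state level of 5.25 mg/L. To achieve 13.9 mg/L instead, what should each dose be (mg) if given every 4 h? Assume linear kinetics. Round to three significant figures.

1350 mg

With linear kinetics, Css is proportional to dose rate (D/τ) at fixed clearance.
D₂ = D₁ × (Css,target / Css,current) × (τ₂/τ₁) = 1530 × (13.9/5.25) × (4/12) = 1350 mg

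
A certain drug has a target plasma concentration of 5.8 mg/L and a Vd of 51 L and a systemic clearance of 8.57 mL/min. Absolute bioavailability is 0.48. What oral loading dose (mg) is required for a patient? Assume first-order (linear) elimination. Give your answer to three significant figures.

LD = Vd × C / F = 51.00 × 5.800 / 0.48 = 616.3 mg

616 mg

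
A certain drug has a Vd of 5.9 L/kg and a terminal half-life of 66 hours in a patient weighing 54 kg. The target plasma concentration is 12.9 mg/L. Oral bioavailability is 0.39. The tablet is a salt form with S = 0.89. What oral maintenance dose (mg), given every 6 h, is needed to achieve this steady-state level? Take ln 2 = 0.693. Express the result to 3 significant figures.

746 mg

Vd = 5.9 L/kg × 54 kg = 318.6 L
k = 0.693/66 = 0.01050 h⁻¹, so CL = k·Vd = 0.01050 × 318.6 = 3.345 L/h
D = CL × Css × τ / F / S = 3.345 × 12.9 × 6 / 0.39 / 0.89 = 745.9 mg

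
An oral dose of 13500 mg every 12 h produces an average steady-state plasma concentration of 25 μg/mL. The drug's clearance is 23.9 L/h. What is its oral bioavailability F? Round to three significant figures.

0.531

F·D/τ = CL·Css at steady state → F = CL·Css·τ / D.
F = 23.9 × 25 × 12 / 13500 = 0.531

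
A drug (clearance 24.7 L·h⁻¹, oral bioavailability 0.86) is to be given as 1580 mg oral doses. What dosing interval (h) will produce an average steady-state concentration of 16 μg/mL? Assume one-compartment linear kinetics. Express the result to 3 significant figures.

F·D/τ = CL·Css → τ = F·D / (CL·Css).
τ = 0.86 × 1580 / (24.7 × 16) = 3.438 h

3.44 h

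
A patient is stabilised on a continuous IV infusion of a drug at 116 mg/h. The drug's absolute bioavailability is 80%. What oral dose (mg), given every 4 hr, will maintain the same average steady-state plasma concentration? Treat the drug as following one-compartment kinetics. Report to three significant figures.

580 mg

To maintain the same Css, the systemic dosing rate must be unchanged: F·D/τ = infusion rate.
D = rate × τ / F = 116 × 4 / 0.8 = 580.0 mg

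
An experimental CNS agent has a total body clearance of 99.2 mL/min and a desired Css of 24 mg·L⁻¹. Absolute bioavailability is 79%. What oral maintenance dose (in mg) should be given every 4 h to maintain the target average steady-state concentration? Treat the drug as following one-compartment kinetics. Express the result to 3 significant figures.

723 mg

CL = 99.2 mL/min = 99.2 × 0.06 = 5.952 L/h
D = CL × Css × τ / F = 5.952 × 24 × 4 / 0.79 = 723.3 mg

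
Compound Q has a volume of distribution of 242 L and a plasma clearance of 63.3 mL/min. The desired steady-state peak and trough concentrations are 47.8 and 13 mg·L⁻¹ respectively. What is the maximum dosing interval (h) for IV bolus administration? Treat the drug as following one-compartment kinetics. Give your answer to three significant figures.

83.0 h

CL = 63.3 mL/min = 63.3 × 0.06 = 3.798 L/h
k = CL / Vd = 3.798 / 242.0 = 0.01569 h⁻¹
Between IV bolus doses, concentration decays as C = C₀·e^(−kτ), so C_peak/C_trough = e^(kτ).
τ_max = ln(C_peak/C_trough) / k = ln(47.8/13) / 0.01569 = 1.302 / 0.01569 = 82.98 h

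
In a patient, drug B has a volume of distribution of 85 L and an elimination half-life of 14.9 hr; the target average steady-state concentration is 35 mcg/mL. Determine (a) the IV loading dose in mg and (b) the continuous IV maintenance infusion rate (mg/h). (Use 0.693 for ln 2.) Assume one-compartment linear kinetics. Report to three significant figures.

(a) 2980 mg; (b) 138 mg/h

LD = Vd × C = 85.00 × 35 = 2975 mg
CL = 0.693 × Vd / t½ = 0.693 × 85.00 / 14.9 = 3.953 L/h
Infusion rate = CL × Css = 3.953 × 35 = 138.4 mg/h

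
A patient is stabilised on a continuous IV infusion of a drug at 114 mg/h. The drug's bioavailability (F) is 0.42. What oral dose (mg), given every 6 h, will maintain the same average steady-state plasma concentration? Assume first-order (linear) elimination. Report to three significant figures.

1630 mg

To maintain the same Css, the systemic dosing rate must be unchanged: F·D/τ = infusion rate.
D = rate × τ / F = 114 × 6 / 0.42 = 1629 mg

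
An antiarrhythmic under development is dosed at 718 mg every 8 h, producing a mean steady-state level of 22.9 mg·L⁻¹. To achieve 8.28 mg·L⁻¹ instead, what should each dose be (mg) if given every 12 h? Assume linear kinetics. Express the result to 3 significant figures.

For first-order elimination, Css ∝ F·D/(CL·τ); F and CL are unchanged, so Css ∝ D/τ.
D₂ = D₁ × (Css,target / Css,current) × (τ₂/τ₁) = 718 × (8.28/22.9) × (12/8) = 389.4 mg

389 mg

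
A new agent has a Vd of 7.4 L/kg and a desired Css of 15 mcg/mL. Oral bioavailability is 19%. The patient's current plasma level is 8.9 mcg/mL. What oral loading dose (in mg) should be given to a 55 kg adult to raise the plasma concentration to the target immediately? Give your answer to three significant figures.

13100 mg

Total Vd = 7.4 × 55 = 407.0 L
The loading dose fills Vd to the target concentration.
Concentration deficit ΔC = 15 − 8.9 = 6.100 mg/L
LD = Vd × ΔC / F = 407.0 × 6.100 / 0.19 = 13070 mg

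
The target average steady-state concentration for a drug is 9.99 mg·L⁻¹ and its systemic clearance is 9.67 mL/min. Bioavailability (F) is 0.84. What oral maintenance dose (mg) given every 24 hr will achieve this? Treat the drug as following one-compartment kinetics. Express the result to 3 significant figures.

166 mg

CL = 9.67 mL/min = 9.67 × 0.06 = 0.5802 L/h
At steady state, dose per interval replaces the amount cleared in that interval: F·D/τ = CL·Css.
D = CL × Css × τ / F = 0.5802 × 9.99 × 24 / 0.84 = 165.6 mg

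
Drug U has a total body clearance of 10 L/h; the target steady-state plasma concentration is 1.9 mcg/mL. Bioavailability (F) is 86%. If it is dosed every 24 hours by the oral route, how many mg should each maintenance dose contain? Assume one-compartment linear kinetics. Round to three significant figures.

D = CL × Css × τ / F = 10.00 × 1.9 × 24 / 0.86 = 530.2 mg

530 mg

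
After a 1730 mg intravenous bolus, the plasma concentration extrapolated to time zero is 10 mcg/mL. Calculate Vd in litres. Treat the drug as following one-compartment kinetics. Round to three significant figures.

173 L

Immediately after an IV bolus, C₀ = Dose / Vd, so Vd = Dose / C₀.
Vd = 1730 / 10 = 173.0 L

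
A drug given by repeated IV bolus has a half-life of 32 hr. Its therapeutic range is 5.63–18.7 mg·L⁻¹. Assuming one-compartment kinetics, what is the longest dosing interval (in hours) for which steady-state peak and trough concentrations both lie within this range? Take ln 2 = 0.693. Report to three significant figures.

k = 0.693 / t½ = 0.693 / 32 = 0.02166 h⁻¹
Between IV bolus doses, concentration decays as C = C₀·e^(−kτ), so C_peak/C_trough = e^(kτ).
τ_max = ln(C_peak/C_trough) / k = ln(18.7/5.63) / 0.02166 = 1.200 / 0.02166 = 55.40 h

55.4 h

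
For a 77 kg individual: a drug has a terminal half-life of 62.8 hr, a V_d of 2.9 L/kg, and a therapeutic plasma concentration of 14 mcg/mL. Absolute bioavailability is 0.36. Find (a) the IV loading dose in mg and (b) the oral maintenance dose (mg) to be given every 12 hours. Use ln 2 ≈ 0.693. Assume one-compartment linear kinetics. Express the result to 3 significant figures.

Total Vd = 2.9 × 77 = 223.3 L
LD = Vd × C = 223.3 × 14 = 3126 mg
CL = 0.693 × Vd / t½ = 0.693 × 223.3 / 62.8 = 2.464 L/h
D = CL × Css × τ / F = 2.464 × 14 × 12 / 0.36 = 1150 mg

(a) 3130 mg; (b) 1150 mg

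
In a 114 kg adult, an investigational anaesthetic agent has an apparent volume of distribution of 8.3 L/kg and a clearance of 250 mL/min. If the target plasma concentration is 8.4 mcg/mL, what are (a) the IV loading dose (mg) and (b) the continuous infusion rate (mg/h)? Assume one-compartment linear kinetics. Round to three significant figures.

Total Vd = 8.3 × 114 = 946.2 L
Loading dose = Vd × C = 946.2 × 8.4 = 7948 mg
CL = 250 mL/min = 250 × 0.06 = 15.00 L/h
Maintenance: replace elimination → rate = CL × Css = 15.00 × 8.4 = 126.0 mg/h

(a) 7950 mg; (b) 126 mg/h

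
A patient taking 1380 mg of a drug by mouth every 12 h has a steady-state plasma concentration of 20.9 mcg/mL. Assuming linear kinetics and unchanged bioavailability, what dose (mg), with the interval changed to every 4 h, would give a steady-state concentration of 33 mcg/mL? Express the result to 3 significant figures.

With linear kinetics, Css is proportional to dose rate (D/τ) at fixed clearance.
D₂ = D₁ × (Css,target / Css,current) × (τ₂/τ₁) = 1380 × (33/20.9) × (4/12) = 726.3 mg

726 mg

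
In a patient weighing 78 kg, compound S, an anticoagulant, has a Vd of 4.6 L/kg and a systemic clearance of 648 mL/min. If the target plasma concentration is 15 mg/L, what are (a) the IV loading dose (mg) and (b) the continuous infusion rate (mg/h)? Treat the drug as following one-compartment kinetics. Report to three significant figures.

Vd = 4.6 L/kg × 78 kg = 358.8 L
Loading: fill Vd to C_target → 358.8 L × 15 mg/L = 5382 mg
CL = 648 mL/min × 60/1000 = 38.88 L/h
Infusion rate = 38.88 L/h × 15 mg/L = 583.2 mg/h

(a) 5380 mg; (b) 583 mg/h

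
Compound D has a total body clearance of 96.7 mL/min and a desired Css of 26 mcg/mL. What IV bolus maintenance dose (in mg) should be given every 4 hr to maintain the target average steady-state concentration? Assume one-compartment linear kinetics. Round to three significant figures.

CL = 96.7 mL/min × 60/1000 = 5.802 L/h
At steady state, dose per interval replaces the amount cleared in that interval: D/τ = CL·Css.
D = CL × Css × τ = 5.802 × 26 × 4 = 603.4 mg

603 mg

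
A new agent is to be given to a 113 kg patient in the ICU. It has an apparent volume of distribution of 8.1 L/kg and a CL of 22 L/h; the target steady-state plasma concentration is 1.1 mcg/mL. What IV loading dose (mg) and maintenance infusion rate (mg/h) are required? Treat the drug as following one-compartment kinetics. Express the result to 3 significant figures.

(a) 1010 mg; (b) 24.2 mg/h

Vd(total) = 113 kg × 8.1 L/kg = 915.3 L
Loading dose = Vd × C = 915.3 × 1.1 = 1007 mg
Infusion rate = 22.00 L/h × 1.1 mg/L = 24.20 mg/h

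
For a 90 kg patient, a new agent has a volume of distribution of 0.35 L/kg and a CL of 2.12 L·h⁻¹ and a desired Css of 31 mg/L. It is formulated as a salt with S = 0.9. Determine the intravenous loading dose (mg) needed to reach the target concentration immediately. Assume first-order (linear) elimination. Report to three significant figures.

Total Vd = 0.35 × 90 = 31.50 L
LD = Vd × C / S = 31.50 × 31.00 / 0.9 = 1085 mg

1090 mg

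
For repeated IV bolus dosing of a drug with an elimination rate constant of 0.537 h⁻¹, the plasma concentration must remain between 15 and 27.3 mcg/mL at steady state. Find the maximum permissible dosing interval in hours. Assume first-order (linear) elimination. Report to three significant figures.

1.12 h

Between IV bolus doses, concentration decays as C = C₀·e^(−kτ), so C_peak/C_trough = e^(kτ).
τ_max = ln(C_peak/C_trough) / k = ln(27.3/15) / 0.5370 = 0.5988 / 0.5370 = 1.115 h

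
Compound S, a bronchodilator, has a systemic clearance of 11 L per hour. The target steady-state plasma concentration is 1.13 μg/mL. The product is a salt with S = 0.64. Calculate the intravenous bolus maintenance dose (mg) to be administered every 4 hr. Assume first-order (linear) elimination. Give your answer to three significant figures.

D = CL × Css × τ / S = 11.00 × 1.13 × 4 / 0.64 = 77.69 mg

77.7 mg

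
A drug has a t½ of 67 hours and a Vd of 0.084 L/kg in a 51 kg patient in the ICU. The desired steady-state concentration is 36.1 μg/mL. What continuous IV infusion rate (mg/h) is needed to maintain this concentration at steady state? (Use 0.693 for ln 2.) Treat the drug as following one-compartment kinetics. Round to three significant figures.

1.60 mg/h

Total Vd = 0.084 × 51 = 4.284 L
CL = 0.693 × Vd / t½ = 0.693 × 4.284 / 67 = 0.04431 L/h
Infusion rate = CL × Css = 0.04431 × 36.1 = 1.600 mg/h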